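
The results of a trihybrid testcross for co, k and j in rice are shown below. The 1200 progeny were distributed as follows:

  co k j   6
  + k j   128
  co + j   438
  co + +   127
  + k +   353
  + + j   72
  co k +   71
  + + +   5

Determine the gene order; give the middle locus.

The two most frequent reciprocal classes, co + j and + k +, are the parental types, so the F1 was co + j / + k +.
The two rarest classes, co k j and + + +, are the double crossovers. Comparing them with the parentals, only the k allele has switched, so k is the middle locus and the order is j – k – co.

k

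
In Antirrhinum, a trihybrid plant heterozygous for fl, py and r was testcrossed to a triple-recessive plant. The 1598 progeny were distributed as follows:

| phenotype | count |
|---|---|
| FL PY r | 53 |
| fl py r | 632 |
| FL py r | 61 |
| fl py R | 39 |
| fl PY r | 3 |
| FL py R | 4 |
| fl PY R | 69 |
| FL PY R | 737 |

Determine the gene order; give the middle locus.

The two most frequent reciprocal classes, fl py r and FL PY R, are the parental types, so the F1 was fl py r / FL PY R.
The two rarest classes, fl PY r and FL py R, are the double crossovers. Comparing them with the parentals, only the py allele has switched, so py is the middle locus and the order is r – py – fl.

py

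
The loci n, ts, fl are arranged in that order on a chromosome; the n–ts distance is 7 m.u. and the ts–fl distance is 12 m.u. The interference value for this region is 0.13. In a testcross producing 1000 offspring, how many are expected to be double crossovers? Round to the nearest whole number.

7

Map distances give recombination frequencies of 0.070 and 0.120 for the two intervals.
With interference 0.13 (so coincidence = 0.87), expected double-crossover frequency = 0.070 × 0.120 × 0.87 = 0.00731.
Expected number = 0.00731 × 1000 = 7.31 ≈ 7.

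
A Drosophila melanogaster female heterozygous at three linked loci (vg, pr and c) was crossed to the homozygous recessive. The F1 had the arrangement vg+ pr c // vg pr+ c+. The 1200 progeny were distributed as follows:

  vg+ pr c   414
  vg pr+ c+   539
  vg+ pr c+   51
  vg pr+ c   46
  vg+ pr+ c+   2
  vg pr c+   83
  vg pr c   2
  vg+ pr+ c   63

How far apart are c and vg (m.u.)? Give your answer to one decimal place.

8.4 m.u.

The two rarest classes, vg pr c and vg+ pr+ c+, are the double crossovers. Comparing them with the parentals, only the vg allele has switched, so vg is the middle locus and the order is c – vg – pr.
Crossovers in the c–vg interval produce the single-crossover classes vg+ pr c+ and vg pr+ c (51 + 46 = 97) plus the double crossovers (4).
RF(c–vg) = (97 + 4) / 1200 = 101/1200 = 0.0842 → 8.4 m.u.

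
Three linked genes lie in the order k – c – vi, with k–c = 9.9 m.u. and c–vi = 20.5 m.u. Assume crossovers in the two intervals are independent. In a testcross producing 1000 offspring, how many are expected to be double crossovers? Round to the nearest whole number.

20

Map distances give recombination frequencies of 0.099 and 0.205 for the two intervals.
With no interference, expected double-crossover frequency = 0.099 × 0.205 = 0.02030.
Expected number = 0.02030 × 1000 = 20.30 ≈ 20.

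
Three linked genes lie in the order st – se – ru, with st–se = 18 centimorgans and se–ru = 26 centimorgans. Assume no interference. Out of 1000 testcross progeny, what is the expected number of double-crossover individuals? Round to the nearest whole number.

47

Map distances give recombination frequencies of 0.180 and 0.260 for the two intervals.
With no interference, expected double-crossover frequency = 0.180 × 0.260 = 0.04680.
Expected number = 0.04680 × 1000 = 46.80 ≈ 47.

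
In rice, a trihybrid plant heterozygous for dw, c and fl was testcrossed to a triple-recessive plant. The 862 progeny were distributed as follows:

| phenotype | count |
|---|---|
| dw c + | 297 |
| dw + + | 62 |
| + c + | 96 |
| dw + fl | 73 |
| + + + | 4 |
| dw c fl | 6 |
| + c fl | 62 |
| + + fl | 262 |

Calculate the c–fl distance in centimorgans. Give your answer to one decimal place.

15.5 centimorgans

The two most frequent reciprocal classes, + + fl and dw c +, are the parental types, so the F1 was + + fl / dw c +.
The two rarest classes, + + + and dw c fl, are the double crossovers. Comparing them with the parentals, only the fl allele has switched, so fl is the middle locus and the order is c – fl – dw.
Crossovers in the c–fl interval produce the single-crossover classes + c fl and dw + + (62 + 62 = 124) plus the double crossovers (10).
RF(c–fl) = (124 + 10) / 862 = 134/862 = 0.1555 → 15.5 centimorgans.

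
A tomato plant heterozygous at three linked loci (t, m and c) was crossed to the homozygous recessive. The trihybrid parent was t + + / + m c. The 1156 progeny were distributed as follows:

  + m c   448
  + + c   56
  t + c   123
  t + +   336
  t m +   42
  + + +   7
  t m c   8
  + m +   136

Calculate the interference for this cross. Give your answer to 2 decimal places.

The two rarest classes, + + + and t m c, are the double crossovers. Comparing them with the parentals, only the t allele has switched, so t is the middle locus and the order is c – t – m.
c–t: (259 + 15)/1156 = 0.2370; t–m: (98 + 15)/1156 = 0.0978.
Expected DCO frequency = 0.2370 × 0.0978 ≈ 0.02318; observed = 15/1156 ≈ 0.01298.
Coefficient of coincidence = 0.01298/0.02318 ≈ 0.56; interference = 1 − 0.56 = 0.44.

0.44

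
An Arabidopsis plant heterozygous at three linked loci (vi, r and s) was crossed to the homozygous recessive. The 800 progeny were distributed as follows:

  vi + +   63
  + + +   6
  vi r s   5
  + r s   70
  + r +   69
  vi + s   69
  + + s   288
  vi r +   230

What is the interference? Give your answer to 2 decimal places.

The two most frequent reciprocal classes, vi r + and + + s, are the parental types, so the F1 was vi r + / + + s.
The two rarest classes, vi r s and + + +, are the double crossovers. Comparing them with the parentals, only the s allele has switched, so s is the middle locus and the order is r – s – vi.
r–s: (133 + 11)/800 = 0.1800; s–vi: (138 + 11)/800 = 0.1862.
Expected DCO frequency = 0.1800 × 0.1862 ≈ 0.03352; observed = 11/800 ≈ 0.01375.
Coefficient of coincidence = 0.01375/0.03352 ≈ 0.41; interference = 1 − 0.41 = 0.59.

0.59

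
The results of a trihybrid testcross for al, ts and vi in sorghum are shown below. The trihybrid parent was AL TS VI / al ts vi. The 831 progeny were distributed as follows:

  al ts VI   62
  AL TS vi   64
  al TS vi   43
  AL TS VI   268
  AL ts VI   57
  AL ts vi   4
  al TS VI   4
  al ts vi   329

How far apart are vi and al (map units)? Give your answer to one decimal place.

16.1 map units

The two rarest classes, al TS VI and AL ts vi, are the double crossovers. Comparing them with the parentals, only the al allele has switched, so al is the middle locus and the order is ts – al – vi.
Crossovers in the al–vi interval produce the single-crossover classes AL TS vi and al ts VI (64 + 62 = 126) plus the double crossovers (8).
RF(al–vi) = (126 + 8) / 831 = 134/831 = 0.1613 → 16.1 map units.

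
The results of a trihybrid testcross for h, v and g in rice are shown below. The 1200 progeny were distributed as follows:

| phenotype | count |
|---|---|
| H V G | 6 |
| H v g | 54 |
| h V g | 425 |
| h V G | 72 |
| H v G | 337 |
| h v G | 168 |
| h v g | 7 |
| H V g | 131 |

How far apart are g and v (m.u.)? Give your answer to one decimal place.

11.6 m.u.

The two most frequent reciprocal classes, H v G and h V g, are the parental types, so the F1 was H v G / h V g.
The two rarest classes, H V G and h v g, are the double crossovers. Comparing them with the parentals, only the v allele has switched, so v is the middle locus and the order is h – v – g.
Crossovers in the v–g interval produce the single-crossover classes H v g and h V G (54 + 72 = 126) plus the double crossovers (13).
RF(v–g) = (126 + 13) / 1200 = 139/1200 = 0.1158 → 11.6 m.u.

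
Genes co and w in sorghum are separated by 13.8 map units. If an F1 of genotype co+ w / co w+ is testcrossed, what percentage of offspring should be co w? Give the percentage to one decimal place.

A map distance of 13.8 map units corresponds to a recombination frequency of 0.138.
The F1 is co+ w / co w+, so co w is a recombinant gamete class with expected frequency r/2 = 0.138/2 = 0.0690.
That is 0.0690 = 6.9% of the progeny.

6.9%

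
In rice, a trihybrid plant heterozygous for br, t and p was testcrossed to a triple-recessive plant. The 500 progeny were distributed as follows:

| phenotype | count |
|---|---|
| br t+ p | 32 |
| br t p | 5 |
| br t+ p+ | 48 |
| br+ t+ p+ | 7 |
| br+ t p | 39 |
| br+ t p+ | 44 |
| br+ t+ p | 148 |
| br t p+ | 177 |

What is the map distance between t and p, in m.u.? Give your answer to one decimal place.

19.8 m.u.

The two most frequent reciprocal classes, br t p+ and br+ t+ p, are the parental types, so the F1 was br t p+ / br+ t+ p.
The two rarest classes, br t p and br+ t+ p+, are the double crossovers. Comparing them with the parentals, only the p allele has switched, so p is the middle locus and the order is t – p – br.
Crossovers in the t–p interval produce the single-crossover classes br t+ p+ and br+ t p (48 + 39 = 87) plus the double crossovers (12).
RF(t–p) = (87 + 12) / 500 = 99/500 = 0.1980 → 19.8 m.u.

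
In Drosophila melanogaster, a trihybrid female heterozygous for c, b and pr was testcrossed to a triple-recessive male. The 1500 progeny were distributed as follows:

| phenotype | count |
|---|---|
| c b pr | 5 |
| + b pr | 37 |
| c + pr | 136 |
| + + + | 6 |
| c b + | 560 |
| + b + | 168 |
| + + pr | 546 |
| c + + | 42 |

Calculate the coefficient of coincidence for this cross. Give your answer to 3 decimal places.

0.582

The two most frequent reciprocal classes, c b + and + + pr, are the parental types, so the F1 was c b + / + + pr.
The two rarest classes, c b pr and + + +, are the double crossovers. Comparing them with the parentals, only the pr allele has switched, so pr is the middle locus and the order is b – pr – c.
b–pr: (79 + 11)/1500 = 0.0600; pr–c: (304 + 11)/1500 = 0.2100.
Expected DCO frequency = 0.0600 × 0.2100 ≈ 0.01260; observed = 11/1500 ≈ 0.00733.
Coefficient of coincidence = 0.00733/0.01260 ≈ 0.582.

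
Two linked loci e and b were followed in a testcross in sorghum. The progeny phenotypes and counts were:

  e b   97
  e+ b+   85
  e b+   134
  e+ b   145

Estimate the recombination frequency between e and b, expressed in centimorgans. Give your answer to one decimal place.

39.5 centimorgans

The two most frequent classes, e+ b (145) and e b+ (134), are the parental types, so the F1 was e+ b / e b+.
The recombinant classes are e+ b+ and e b: 85 + 97 = 182.
Recombination frequency = 182/461 = 0.3948 ≈ 39.5%, i.e. 39.5 centimorgans.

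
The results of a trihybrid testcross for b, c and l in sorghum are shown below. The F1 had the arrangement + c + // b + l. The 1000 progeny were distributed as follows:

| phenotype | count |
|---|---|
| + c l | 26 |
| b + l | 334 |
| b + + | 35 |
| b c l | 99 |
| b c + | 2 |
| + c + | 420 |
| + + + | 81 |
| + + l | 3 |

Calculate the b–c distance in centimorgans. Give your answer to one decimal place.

18.5 centimorgans

The two rarest classes, b c + and + + l, are the double crossovers. Comparing them with the parentals, only the b allele has switched, so b is the middle locus and the order is c – b – l.
Crossovers in the c–b interval produce the single-crossover classes + + + and b c l (81 + 99 = 180) plus the double crossovers (5).
RF(c–b) = (180 + 5) / 1000 = 185/1000 = 0.1850 → 18.5 centimorgans.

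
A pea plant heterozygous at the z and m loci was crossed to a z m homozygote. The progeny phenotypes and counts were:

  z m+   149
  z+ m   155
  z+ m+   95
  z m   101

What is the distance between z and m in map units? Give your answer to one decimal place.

The two most frequent classes, z+ m (155) and z m+ (149), are the parental types, so the F1 was z+ m / z m+.
The recombinant classes are z+ m+ and z m: 95 + 101 = 196.
Recombination frequency = 196/500 = 0.3920 ≈ 39.2%, i.e. 39.2 map units.

39.2 map units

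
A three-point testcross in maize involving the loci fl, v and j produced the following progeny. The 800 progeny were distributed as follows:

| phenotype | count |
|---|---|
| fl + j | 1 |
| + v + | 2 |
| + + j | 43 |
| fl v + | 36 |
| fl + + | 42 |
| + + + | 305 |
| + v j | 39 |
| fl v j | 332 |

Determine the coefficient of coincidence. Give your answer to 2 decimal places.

0.35

The two most frequent reciprocal classes, fl v j and + + +, are the parental types, so the F1 was fl v j / + + +.
The two rarest classes, fl + j and + v +, are the double crossovers. Comparing them with the parentals, only the v allele has switched, so v is the middle locus and the order is fl – v – j.
fl–v: (81 + 3)/800 = 0.1050; v–j: (79 + 3)/800 = 0.1025.
Expected DCO frequency = 0.1050 × 0.1025 ≈ 0.01076; observed = 3/800 ≈ 0.00375.
Coefficient of coincidence = 0.00375/0.01076 ≈ 0.35.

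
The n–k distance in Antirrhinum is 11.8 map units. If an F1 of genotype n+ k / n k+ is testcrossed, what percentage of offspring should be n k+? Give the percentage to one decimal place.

44.1%

A map distance of 11.8 map units corresponds to a recombination frequency of 0.118.
The F1 is n+ k / n k+, so n k+ is a parental gamete class with expected frequency (1 − r)/2 = 0.882/2 = 0.4410.
That is 0.4410 = 44.1% of the progeny.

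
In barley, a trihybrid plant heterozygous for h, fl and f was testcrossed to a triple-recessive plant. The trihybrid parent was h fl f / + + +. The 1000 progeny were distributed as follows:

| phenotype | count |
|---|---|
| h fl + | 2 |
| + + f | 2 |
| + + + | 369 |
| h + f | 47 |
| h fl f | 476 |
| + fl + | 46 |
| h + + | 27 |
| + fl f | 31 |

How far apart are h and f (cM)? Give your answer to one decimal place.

6.2 cM

The two rarest classes, h fl + and + + f, are the double crossovers. Comparing them with the parentals, only the f allele has switched, so f is the middle locus and the order is fl – f – h.
Crossovers in the f–h interval produce the single-crossover classes + fl f and h + + (31 + 27 = 58) plus the double crossovers (4).
RF(f–h) = (58 + 4) / 1000 = 62/1000 = 0.0620 → 6.2 cM.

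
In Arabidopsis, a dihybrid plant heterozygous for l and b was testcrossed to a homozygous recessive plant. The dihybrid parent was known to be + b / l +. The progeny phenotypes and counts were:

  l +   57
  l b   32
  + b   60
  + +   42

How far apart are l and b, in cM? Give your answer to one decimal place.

The recombinant classes are + + and l b: 42 + 32 = 74.
Recombination frequency = 74/191 = 0.3874 ≈ 38.7%, i.e. 38.7 cM.

38.7 cM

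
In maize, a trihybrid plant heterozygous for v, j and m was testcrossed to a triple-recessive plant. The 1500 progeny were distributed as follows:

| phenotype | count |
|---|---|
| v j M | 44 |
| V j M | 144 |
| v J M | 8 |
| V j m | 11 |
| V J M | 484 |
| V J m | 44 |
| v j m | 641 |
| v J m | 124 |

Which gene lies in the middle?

The two most frequent reciprocal classes, v j m and V J M, are the parental types, so the F1 was v j m / V J M.
The two rarest classes, V j m and v J M, are the double crossovers. Comparing them with the parentals, only the v allele has switched, so v is the middle locus and the order is m – v – j.

v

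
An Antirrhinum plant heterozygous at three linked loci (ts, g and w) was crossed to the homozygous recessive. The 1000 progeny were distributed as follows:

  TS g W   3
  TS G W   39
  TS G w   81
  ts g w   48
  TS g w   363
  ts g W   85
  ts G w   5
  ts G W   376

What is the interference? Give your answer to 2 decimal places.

The two most frequent reciprocal classes, ts G W and TS g w, are the parental types, so the F1 was ts G W / TS g w.
The two rarest classes, ts G w and TS g W, are the double crossovers. Comparing them with the parentals, only the w allele has switched, so w is the middle locus and the order is g – w – ts.
g–w: (166 + 8)/1000 = 0.1740; w–ts: (87 + 8)/1000 = 0.0950.
Expected DCO frequency = 0.1740 × 0.0950 ≈ 0.01653; observed = 8/1000 ≈ 0.00800.
Coefficient of coincidence = 0.00800/0.01653 ≈ 0.48; interference = 1 − 0.48 = 0.52.

0.52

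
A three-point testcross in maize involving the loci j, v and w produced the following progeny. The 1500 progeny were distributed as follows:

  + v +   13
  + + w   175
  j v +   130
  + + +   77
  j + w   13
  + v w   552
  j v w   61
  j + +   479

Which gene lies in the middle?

The two most frequent reciprocal classes, + v w and j + +, are the parental types, so the F1 was + v w / j + +.
The two rarest classes, + v + and j + w, are the double crossovers. Comparing them with the parentals, only the w allele has switched, so w is the middle locus and the order is v – w – j.

w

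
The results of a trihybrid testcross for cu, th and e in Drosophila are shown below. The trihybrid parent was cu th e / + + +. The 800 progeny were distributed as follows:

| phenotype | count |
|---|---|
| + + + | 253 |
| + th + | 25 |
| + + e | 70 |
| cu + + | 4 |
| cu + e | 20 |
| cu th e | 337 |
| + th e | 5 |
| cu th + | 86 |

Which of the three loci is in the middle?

The two rarest classes, + th e and cu + +, are the double crossovers. Comparing them with the parentals, only the cu allele has switched, so cu is the middle locus and the order is th – cu – e.

cu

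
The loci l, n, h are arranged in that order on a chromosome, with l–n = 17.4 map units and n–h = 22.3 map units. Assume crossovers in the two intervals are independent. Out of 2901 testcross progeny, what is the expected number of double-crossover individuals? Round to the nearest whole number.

Map distances give recombination frequencies of 0.174 and 0.223 for the two intervals.
With no interference, expected double-crossover frequency = 0.174 × 0.223 = 0.03880.
Expected number = 0.03880 × 2901 = 112.56 ≈ 113.

113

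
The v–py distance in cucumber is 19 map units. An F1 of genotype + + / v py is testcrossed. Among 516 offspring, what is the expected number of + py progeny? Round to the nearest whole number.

49

A map distance of 19 map units corresponds to a recombination frequency of 0.190.
The F1 is + + / v py, so + py is a recombinant gamete class with expected frequency r/2 = 0.190/2 = 0.0950.
Expected number = 0.0950 × 516 = 49.02 ≈ 49.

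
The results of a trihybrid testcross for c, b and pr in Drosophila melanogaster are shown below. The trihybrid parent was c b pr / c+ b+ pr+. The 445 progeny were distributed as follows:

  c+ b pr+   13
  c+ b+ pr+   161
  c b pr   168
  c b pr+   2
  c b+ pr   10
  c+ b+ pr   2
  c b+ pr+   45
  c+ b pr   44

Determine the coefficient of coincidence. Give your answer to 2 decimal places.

0.71

The two rarest classes, c b pr+ and c+ b+ pr, are the double crossovers. Comparing them with the parentals, only the pr allele has switched, so pr is the middle locus and the order is b – pr – c.
b–pr: (23 + 4)/445 = 0.0607; pr–c: (89 + 4)/445 = 0.2090.
Expected DCO frequency = 0.0607 × 0.2090 ≈ 0.01269; observed = 4/445 ≈ 0.00899.
Coefficient of coincidence = 0.00899/0.01269 ≈ 0.71.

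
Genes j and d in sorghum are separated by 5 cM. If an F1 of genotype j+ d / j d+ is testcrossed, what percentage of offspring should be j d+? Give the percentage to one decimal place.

47.5%

A map distance of 5 cM corresponds to a recombination frequency of 0.050.
The F1 is j+ d / j d+, so j d+ is a parental gamete class with expected frequency (1 − r)/2 = 0.950/2 = 0.4750.
That is 0.4750 = 47.5% of the progeny.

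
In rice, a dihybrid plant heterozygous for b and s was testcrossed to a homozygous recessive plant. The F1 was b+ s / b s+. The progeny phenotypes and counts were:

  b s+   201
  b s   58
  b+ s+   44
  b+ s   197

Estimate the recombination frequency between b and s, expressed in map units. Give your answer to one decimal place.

20.4 map units

The recombinant classes are b+ s+ and b s: 44 + 58 = 102.
Recombination frequency = 102/500 = 0.2040 ≈ 20.4%, i.e. 20.4 map units.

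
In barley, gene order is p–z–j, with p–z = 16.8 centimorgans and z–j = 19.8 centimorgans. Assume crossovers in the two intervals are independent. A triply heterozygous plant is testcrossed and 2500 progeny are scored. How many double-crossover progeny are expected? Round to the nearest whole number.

83

Map distances give recombination frequencies of 0.168 and 0.198 for the two intervals.
With no interference, expected double-crossover frequency = 0.168 × 0.198 = 0.03326.
Expected number = 0.03326 × 2500 = 83.16 ≈ 83.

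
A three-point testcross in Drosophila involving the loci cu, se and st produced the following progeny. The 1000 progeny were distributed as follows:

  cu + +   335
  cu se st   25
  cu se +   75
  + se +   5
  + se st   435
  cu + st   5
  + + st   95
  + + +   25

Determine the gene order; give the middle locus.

The two most frequent reciprocal classes, cu + + and + se st, are the parental types, so the F1 was cu + + / + se st.
The two rarest classes, cu + st and + se +, are the double crossovers. Comparing them with the parentals, only the st allele has switched, so st is the middle locus and the order is se – st – cu.

st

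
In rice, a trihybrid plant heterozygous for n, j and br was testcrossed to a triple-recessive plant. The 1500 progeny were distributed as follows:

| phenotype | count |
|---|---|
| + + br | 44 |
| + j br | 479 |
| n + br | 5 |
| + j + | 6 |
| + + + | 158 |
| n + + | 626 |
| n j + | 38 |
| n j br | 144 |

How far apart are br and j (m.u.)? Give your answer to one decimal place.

6.2 m.u.

The two most frequent reciprocal classes, + j br and n + +, are the parental types, so the F1 was + j br / n + +.
The two rarest classes, + j + and n + br, are the double crossovers. Comparing them with the parentals, only the br allele has switched, so br is the middle locus and the order is n – br – j.
Crossovers in the br–j interval produce the single-crossover classes + + br and n j + (44 + 38 = 82) plus the double crossovers (11).
RF(br–j) = (82 + 11) / 1500 = 93/1500 = 0.0620 → 6.2 m.u.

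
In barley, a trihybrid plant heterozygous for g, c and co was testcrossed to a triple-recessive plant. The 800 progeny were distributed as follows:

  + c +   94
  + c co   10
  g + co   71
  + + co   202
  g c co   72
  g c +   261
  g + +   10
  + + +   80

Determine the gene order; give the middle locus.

The two most frequent reciprocal classes, + + co and g c +, are the parental types, so the F1 was + + co / g c +.
The two rarest classes, + c co and g + +, are the double crossovers. Comparing them with the parentals, only the c allele has switched, so c is the middle locus and the order is g – c – co.

c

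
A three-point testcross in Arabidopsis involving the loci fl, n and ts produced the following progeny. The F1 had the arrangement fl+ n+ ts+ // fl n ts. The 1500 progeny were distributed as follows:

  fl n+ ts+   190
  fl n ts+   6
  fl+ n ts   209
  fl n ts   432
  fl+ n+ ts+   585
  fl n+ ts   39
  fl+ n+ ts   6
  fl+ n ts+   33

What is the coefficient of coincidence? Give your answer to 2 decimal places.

The two rarest classes, fl+ n+ ts and fl n ts+, are the double crossovers. Comparing them with the parentals, only the ts allele has switched, so ts is the middle locus and the order is n – ts – fl.
n–ts: (72 + 12)/1500 = 0.0560; ts–fl: (399 + 12)/1500 = 0.2740.
Expected DCO frequency = 0.0560 × 0.2740 ≈ 0.01534; observed = 12/1500 ≈ 0.00800.
Coefficient of coincidence = 0.00800/0.01534 ≈ 0.52.

0.52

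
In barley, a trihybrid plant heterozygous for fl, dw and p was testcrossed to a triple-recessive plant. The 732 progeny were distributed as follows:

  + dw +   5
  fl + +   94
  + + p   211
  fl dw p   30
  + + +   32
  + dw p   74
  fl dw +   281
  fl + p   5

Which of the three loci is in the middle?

fl

The two most frequent reciprocal classes, + + p and fl dw +, are the parental types, so the F1 was + + p / fl dw +.
The two rarest classes, fl + p and + dw +, are the double crossovers. Comparing them with the parentals, only the fl allele has switched, so fl is the middle locus and the order is p – fl – dw.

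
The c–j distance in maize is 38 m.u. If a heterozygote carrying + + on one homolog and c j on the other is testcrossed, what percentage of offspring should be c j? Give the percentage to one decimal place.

31.0%

A map distance of 38 m.u. corresponds to a recombination frequency of 0.380.
The F1 is + + / c j, so c j is a parental gamete class with expected frequency (1 − r)/2 = 0.620/2 = 0.3100.
That is 0.3100 = 31.0% of the progeny.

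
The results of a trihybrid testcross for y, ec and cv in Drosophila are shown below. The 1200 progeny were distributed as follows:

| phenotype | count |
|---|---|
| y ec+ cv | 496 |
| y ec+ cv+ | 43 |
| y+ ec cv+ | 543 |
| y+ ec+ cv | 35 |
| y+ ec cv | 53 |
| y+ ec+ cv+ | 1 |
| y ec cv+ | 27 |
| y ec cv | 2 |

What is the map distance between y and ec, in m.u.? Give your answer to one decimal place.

The two most frequent reciprocal classes, y+ ec cv+ and y ec+ cv, are the parental types, so the F1 was y+ ec cv+ / y ec+ cv.
The two rarest classes, y+ ec+ cv+ and y ec cv, are the double crossovers. Comparing them with the parentals, only the ec allele has switched, so ec is the middle locus and the order is cv – ec – y.
Crossovers in the ec–y interval produce the single-crossover classes y ec cv+ and y+ ec+ cv (27 + 35 = 62) plus the double crossovers (3).
RF(ec–y) = (62 + 3) / 1200 = 65/1200 = 0.0542 → 5.4 m.u.

5.4 m.u.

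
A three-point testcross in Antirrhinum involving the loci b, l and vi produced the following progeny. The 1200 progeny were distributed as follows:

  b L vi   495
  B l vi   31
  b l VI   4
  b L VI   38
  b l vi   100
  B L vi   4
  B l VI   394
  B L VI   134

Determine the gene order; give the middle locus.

b

The two most frequent reciprocal classes, b L vi and B l VI, are the parental types, so the F1 was b L vi / B l VI.
The two rarest classes, B L vi and b l VI, are the double crossovers. Comparing them with the parentals, only the b allele has switched, so b is the middle locus and the order is l – b – vi.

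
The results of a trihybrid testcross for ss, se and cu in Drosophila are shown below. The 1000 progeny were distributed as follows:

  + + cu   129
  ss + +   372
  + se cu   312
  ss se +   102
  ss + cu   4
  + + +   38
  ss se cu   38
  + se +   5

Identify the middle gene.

The two most frequent reciprocal classes, ss + + and + se cu, are the parental types, so the F1 was ss + + / + se cu.
The two rarest classes, ss + cu and + se +, are the double crossovers. Comparing them with the parentals, only the cu allele has switched, so cu is the middle locus and the order is ss – cu – se.

cu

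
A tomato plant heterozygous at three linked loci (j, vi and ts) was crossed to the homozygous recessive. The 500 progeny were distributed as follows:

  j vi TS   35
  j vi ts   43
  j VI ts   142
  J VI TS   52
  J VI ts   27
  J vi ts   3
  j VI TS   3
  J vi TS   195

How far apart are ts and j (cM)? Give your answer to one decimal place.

13.6 cM

The two most frequent reciprocal classes, j VI ts and J vi TS, are the parental types, so the F1 was j VI ts / J vi TS.
The two rarest classes, j VI TS and J vi ts, are the double crossovers. Comparing them with the parentals, only the ts allele has switched, so ts is the middle locus and the order is j – ts – vi.
Crossovers in the j–ts interval produce the single-crossover classes J VI ts and j vi TS (27 + 35 = 62) plus the double crossovers (6).
RF(j–ts) = (62 + 6) / 500 = 68/500 = 0.1360 → 13.6 cM.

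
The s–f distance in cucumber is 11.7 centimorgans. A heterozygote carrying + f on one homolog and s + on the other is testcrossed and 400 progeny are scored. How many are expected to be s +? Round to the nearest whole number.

177

A map distance of 11.7 centimorgans corresponds to a recombination frequency of 0.117.
The F1 is + f / s +, so s + is a parental gamete class with expected frequency (1 − r)/2 = 0.883/2 = 0.4415.
Expected number = 0.4415 × 400 = 176.60 ≈ 177.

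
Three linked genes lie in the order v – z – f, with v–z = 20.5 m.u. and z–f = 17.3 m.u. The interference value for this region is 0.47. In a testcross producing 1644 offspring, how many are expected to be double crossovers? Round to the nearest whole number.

Map distances give recombination frequencies of 0.205 and 0.173 for the two intervals.
With interference 0.47 (so coincidence = 0.53), expected double-crossover frequency = 0.205 × 0.173 × 0.53 = 0.01880.
Expected number = 0.01880 × 1644 = 30.90 ≈ 31.

31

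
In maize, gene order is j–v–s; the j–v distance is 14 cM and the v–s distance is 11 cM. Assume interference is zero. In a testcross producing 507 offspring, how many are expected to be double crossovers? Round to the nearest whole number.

8

Map distances give recombination frequencies of 0.140 and 0.110 for the two intervals.
With no interference, expected double-crossover frequency = 0.140 × 0.110 = 0.01540.
Expected number = 0.01540 × 507 = 7.81 ≈ 8.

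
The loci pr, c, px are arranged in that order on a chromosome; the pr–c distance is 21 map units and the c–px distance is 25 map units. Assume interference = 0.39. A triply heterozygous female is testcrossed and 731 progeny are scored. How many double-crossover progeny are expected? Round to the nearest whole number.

23

Map distances give recombination frequencies of 0.210 and 0.250 for the two intervals.
With interference 0.39 (so coincidence = 0.61), expected double-crossover frequency = 0.210 × 0.250 × 0.61 = 0.03202.
Expected number = 0.03202 × 731 = 23.41 ≈ 23.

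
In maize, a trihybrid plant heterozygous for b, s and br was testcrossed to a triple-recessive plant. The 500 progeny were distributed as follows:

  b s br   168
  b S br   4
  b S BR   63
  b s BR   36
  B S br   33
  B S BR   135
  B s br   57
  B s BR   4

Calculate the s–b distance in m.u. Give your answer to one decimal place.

The two most frequent reciprocal classes, B S BR and b s br, are the parental types, so the F1 was B S BR / b s br.
The two rarest classes, B s BR and b S br, are the double crossovers. Comparing them with the parentals, only the s allele has switched, so s is the middle locus and the order is b – s – br.
Crossovers in the b–s interval produce the single-crossover classes b S BR and B s br (63 + 57 = 120) plus the double crossovers (8).
RF(b–s) = (120 + 8) / 500 = 128/500 = 0.2560 → 25.6 m.u.

25.6 m.u.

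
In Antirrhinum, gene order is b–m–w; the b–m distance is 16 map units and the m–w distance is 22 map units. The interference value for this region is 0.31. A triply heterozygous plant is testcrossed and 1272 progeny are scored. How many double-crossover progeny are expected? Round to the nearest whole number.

Map distances give recombination frequencies of 0.160 and 0.220 for the two intervals.
With interference 0.31 (so coincidence = 0.69), expected double-crossover frequency = 0.160 × 0.220 × 0.69 = 0.02429.
Expected number = 0.02429 × 1272 = 30.89 ≈ 31.

31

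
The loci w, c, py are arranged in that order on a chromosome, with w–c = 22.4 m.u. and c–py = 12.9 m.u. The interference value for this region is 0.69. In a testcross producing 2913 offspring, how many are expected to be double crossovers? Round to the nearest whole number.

Map distances give recombination frequencies of 0.224 and 0.129 for the two intervals.
With interference 0.69 (so coincidence = 0.31), expected double-crossover frequency = 0.224 × 0.129 × 0.31 = 0.00896.
Expected number = 0.00896 × 2913 = 26.09 ≈ 26.

26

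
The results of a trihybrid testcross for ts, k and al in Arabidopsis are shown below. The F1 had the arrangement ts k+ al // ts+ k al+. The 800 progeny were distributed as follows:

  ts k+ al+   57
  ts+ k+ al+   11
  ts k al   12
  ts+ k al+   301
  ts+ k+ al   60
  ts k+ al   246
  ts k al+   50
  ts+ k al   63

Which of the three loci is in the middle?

The two rarest classes, ts k al and ts+ k+ al+, are the double crossovers. Comparing them with the parentals, only the k allele has switched, so k is the middle locus and the order is al – k – ts.

k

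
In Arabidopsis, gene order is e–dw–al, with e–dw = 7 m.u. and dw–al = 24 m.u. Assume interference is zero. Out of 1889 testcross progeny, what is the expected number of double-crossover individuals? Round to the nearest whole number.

Map distances give recombination frequencies of 0.070 and 0.240 for the two intervals.
With no interference, expected double-crossover frequency = 0.070 × 0.240 = 0.01680.
Expected number = 0.01680 × 1889 = 31.74 ≈ 32.

32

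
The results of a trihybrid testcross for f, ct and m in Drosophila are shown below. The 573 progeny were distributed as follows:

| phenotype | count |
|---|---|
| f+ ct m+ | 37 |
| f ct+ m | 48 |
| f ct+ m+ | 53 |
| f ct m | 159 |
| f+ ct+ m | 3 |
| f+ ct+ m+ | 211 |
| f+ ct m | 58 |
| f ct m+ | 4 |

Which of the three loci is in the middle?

The two most frequent reciprocal classes, f+ ct+ m+ and f ct m, are the parental types, so the F1 was f+ ct+ m+ / f ct m.
The two rarest classes, f+ ct+ m and f ct m+, are the double crossovers. Comparing them with the parentals, only the m allele has switched, so m is the middle locus and the order is f – m – ct.

m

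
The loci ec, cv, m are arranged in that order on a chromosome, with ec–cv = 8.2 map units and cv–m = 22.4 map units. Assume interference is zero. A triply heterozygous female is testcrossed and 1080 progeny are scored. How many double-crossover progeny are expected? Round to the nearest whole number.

20

Map distances give recombination frequencies of 0.082 and 0.224 for the two intervals.
With no interference, expected double-crossover frequency = 0.082 × 0.224 = 0.01837.
Expected number = 0.01837 × 1080 = 19.84 ≈ 20.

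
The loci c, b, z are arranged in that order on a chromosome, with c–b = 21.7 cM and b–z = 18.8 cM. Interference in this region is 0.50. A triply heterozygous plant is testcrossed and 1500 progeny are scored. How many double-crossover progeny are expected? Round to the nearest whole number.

Map distances give recombination frequencies of 0.217 and 0.188 for the two intervals.
With interference 0.50 (so coincidence = 0.50), expected double-crossover frequency = 0.217 × 0.188 × 0.50 = 0.02040.
Expected number = 0.02040 × 1500 = 30.60 ≈ 31.

31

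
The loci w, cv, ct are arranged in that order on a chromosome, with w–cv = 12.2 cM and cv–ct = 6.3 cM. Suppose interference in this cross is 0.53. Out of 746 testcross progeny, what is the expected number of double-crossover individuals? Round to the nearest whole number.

3

Map distances give recombination frequencies of 0.122 and 0.063 for the two intervals.
With interference 0.53 (so coincidence = 0.47), expected double-crossover frequency = 0.122 × 0.063 × 0.47 = 0.00361.
Expected number = 0.00361 × 746 = 2.69 ≈ 3.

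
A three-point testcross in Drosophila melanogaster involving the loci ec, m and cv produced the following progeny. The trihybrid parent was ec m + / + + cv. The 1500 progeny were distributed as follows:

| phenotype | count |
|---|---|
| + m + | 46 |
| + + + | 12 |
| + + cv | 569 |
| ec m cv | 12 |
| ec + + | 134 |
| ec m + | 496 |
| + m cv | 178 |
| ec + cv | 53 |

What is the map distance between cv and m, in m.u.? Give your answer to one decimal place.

22.4 m.u.

The two rarest classes, ec m cv and + + +, are the double crossovers. Comparing them with the parentals, only the cv allele has switched, so cv is the middle locus and the order is ec – cv – m.
Crossovers in the cv–m interval produce the single-crossover classes ec + + and + m cv (134 + 178 = 312) plus the double crossovers (24).
RF(cv–m) = (312 + 24) / 1500 = 336/1500 = 0.2240 → 22.4 m.u.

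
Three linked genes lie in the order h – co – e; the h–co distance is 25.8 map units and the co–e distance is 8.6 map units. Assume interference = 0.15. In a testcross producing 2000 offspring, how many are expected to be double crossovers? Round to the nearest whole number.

Map distances give recombination frequencies of 0.258 and 0.086 for the two intervals.
With interference 0.15 (so coincidence = 0.85), expected double-crossover frequency = 0.258 × 0.086 × 0.85 = 0.01886.
Expected number = 0.01886 × 2000 = 37.72 ≈ 38.

38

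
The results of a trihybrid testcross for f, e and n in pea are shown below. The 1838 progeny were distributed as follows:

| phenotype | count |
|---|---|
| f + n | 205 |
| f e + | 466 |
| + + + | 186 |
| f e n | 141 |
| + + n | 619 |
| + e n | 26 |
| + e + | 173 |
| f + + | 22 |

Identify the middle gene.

e

The two most frequent reciprocal classes, f e + and + + n, are the parental types, so the F1 was f e + / + + n.
The two rarest classes, f + + and + e n, are the double crossovers. Comparing them with the parentals, only the e allele has switched, so e is the middle locus and the order is f – e – n.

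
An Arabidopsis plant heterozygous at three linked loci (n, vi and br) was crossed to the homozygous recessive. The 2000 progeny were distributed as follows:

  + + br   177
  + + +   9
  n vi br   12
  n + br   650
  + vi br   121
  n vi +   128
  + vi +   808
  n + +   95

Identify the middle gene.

vi

The two most frequent reciprocal classes, n + br and + vi +, are the parental types, so the F1 was n + br / + vi +.
The two rarest classes, n vi br and + + +, are the double crossovers. Comparing them with the parentals, only the vi allele has switched, so vi is the middle locus and the order is br – vi – n.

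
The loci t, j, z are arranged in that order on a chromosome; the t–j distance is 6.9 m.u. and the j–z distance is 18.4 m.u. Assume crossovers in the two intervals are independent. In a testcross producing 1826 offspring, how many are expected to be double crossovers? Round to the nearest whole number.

23

Map distances give recombination frequencies of 0.069 and 0.184 for the two intervals.
With no interference, expected double-crossover frequency = 0.069 × 0.184 = 0.01270.
Expected number = 0.01270 × 1826 = 23.18 ≈ 23.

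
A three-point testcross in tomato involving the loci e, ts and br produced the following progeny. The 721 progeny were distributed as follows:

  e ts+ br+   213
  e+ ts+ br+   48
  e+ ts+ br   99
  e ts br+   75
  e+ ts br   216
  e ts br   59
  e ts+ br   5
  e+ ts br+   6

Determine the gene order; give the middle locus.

The two most frequent reciprocal classes, e+ ts br and e ts+ br+, are the parental types, so the F1 was e+ ts br / e ts+ br+.
The two rarest classes, e+ ts br+ and e ts+ br, are the double crossovers. Comparing them with the parentals, only the br allele has switched, so br is the middle locus and the order is e – br – ts.

br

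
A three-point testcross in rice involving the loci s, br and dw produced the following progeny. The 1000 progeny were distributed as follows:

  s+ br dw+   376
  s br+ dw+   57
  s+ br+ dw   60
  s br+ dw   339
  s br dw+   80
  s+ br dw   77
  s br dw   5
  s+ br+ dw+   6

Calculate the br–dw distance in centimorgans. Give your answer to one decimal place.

The two most frequent reciprocal classes, s br+ dw and s+ br dw+, are the parental types, so the F1 was s br+ dw / s+ br dw+.
The two rarest classes, s br dw and s+ br+ dw+, are the double crossovers. Comparing them with the parentals, only the br allele has switched, so br is the middle locus and the order is dw – br – s.
Crossovers in the dw–br interval produce the single-crossover classes s br+ dw+ and s+ br dw (57 + 77 = 134) plus the double crossovers (11).
RF(dw–br) = (134 + 11) / 1000 = 145/1000 = 0.1450 → 14.5 centimorgans.

14.5 centimorgans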